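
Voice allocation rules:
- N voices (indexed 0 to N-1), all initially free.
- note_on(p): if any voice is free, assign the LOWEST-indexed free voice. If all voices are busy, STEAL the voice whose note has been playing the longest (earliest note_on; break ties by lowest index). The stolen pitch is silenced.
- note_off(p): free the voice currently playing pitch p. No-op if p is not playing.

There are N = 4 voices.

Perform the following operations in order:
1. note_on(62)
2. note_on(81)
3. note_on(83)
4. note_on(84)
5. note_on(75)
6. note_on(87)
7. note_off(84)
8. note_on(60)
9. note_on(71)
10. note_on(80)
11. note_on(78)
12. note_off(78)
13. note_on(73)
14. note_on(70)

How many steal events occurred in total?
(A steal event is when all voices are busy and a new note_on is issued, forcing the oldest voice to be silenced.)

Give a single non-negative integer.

Op 1: note_on(62): voice 0 is free -> assigned | voices=[62 - - -]
Op 2: note_on(81): voice 1 is free -> assigned | voices=[62 81 - -]
Op 3: note_on(83): voice 2 is free -> assigned | voices=[62 81 83 -]
Op 4: note_on(84): voice 3 is free -> assigned | voices=[62 81 83 84]
Op 5: note_on(75): all voices busy, STEAL voice 0 (pitch 62, oldest) -> assign | voices=[75 81 83 84]
Op 6: note_on(87): all voices busy, STEAL voice 1 (pitch 81, oldest) -> assign | voices=[75 87 83 84]
Op 7: note_off(84): free voice 3 | voices=[75 87 83 -]
Op 8: note_on(60): voice 3 is free -> assigned | voices=[75 87 83 60]
Op 9: note_on(71): all voices busy, STEAL voice 2 (pitch 83, oldest) -> assign | voices=[75 87 71 60]
Op 10: note_on(80): all voices busy, STEAL voice 0 (pitch 75, oldest) -> assign | voices=[80 87 71 60]
Op 11: note_on(78): all voices busy, STEAL voice 1 (pitch 87, oldest) -> assign | voices=[80 78 71 60]
Op 12: note_off(78): free voice 1 | voices=[80 - 71 60]
Op 13: note_on(73): voice 1 is free -> assigned | voices=[80 73 71 60]
Op 14: note_on(70): all voices busy, STEAL voice 3 (pitch 60, oldest) -> assign | voices=[80 73 71 70]

Answer: 6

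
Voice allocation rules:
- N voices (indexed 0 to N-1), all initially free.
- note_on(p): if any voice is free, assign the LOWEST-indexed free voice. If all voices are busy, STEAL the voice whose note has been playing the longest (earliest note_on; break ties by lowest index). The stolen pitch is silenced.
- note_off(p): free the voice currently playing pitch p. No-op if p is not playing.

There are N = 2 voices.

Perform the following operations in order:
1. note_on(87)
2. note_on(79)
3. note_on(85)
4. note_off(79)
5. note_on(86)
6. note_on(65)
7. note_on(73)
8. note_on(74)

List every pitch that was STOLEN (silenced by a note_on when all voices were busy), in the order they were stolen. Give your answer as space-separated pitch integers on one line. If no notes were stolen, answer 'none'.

Op 1: note_on(87): voice 0 is free -> assigned | voices=[87 -]
Op 2: note_on(79): voice 1 is free -> assigned | voices=[87 79]
Op 3: note_on(85): all voices busy, STEAL voice 0 (pitch 87, oldest) -> assign | voices=[85 79]
Op 4: note_off(79): free voice 1 | voices=[85 -]
Op 5: note_on(86): voice 1 is free -> assigned | voices=[85 86]
Op 6: note_on(65): all voices busy, STEAL voice 0 (pitch 85, oldest) -> assign | voices=[65 86]
Op 7: note_on(73): all voices busy, STEAL voice 1 (pitch 86, oldest) -> assign | voices=[65 73]
Op 8: note_on(74): all voices busy, STEAL voice 0 (pitch 65, oldest) -> assign | voices=[74 73]

Answer: 87 85 86 65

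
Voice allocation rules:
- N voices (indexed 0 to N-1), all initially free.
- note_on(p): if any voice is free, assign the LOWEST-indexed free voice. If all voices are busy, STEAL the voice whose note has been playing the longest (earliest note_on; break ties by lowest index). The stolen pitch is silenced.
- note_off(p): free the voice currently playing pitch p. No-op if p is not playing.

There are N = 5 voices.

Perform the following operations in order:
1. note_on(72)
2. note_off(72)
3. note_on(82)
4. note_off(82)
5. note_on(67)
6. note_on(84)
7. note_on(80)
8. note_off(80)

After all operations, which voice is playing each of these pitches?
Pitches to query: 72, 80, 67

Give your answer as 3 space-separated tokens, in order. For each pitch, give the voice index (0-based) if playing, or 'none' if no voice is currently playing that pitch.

Answer: none none 0

Derivation:
Op 1: note_on(72): voice 0 is free -> assigned | voices=[72 - - - -]
Op 2: note_off(72): free voice 0 | voices=[- - - - -]
Op 3: note_on(82): voice 0 is free -> assigned | voices=[82 - - - -]
Op 4: note_off(82): free voice 0 | voices=[- - - - -]
Op 5: note_on(67): voice 0 is free -> assigned | voices=[67 - - - -]
Op 6: note_on(84): voice 1 is free -> assigned | voices=[67 84 - - -]
Op 7: note_on(80): voice 2 is free -> assigned | voices=[67 84 80 - -]
Op 8: note_off(80): free voice 2 | voices=[67 84 - - -]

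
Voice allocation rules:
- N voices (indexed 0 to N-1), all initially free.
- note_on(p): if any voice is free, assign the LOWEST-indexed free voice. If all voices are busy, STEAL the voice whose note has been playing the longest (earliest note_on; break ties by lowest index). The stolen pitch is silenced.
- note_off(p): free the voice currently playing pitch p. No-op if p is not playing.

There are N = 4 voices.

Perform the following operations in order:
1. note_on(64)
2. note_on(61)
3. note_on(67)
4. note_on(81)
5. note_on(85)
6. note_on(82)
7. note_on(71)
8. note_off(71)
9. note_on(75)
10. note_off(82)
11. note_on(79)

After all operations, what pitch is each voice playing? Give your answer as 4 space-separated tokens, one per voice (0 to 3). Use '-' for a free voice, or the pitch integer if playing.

Op 1: note_on(64): voice 0 is free -> assigned | voices=[64 - - -]
Op 2: note_on(61): voice 1 is free -> assigned | voices=[64 61 - -]
Op 3: note_on(67): voice 2 is free -> assigned | voices=[64 61 67 -]
Op 4: note_on(81): voice 3 is free -> assigned | voices=[64 61 67 81]
Op 5: note_on(85): all voices busy, STEAL voice 0 (pitch 64, oldest) -> assign | voices=[85 61 67 81]
Op 6: note_on(82): all voices busy, STEAL voice 1 (pitch 61, oldest) -> assign | voices=[85 82 67 81]
Op 7: note_on(71): all voices busy, STEAL voice 2 (pitch 67, oldest) -> assign | voices=[85 82 71 81]
Op 8: note_off(71): free voice 2 | voices=[85 82 - 81]
Op 9: note_on(75): voice 2 is free -> assigned | voices=[85 82 75 81]
Op 10: note_off(82): free voice 1 | voices=[85 - 75 81]
Op 11: note_on(79): voice 1 is free -> assigned | voices=[85 79 75 81]

Answer: 85 79 75 81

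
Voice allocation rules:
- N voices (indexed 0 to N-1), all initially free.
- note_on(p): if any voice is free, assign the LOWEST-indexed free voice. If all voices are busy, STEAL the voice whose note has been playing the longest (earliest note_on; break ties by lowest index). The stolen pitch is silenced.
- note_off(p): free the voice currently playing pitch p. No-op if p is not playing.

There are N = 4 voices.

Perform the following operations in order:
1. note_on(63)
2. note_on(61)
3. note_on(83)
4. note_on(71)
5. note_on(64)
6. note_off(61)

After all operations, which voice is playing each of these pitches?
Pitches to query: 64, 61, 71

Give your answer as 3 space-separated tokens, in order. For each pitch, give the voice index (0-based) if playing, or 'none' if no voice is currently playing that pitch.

Answer: 0 none 3

Derivation:
Op 1: note_on(63): voice 0 is free -> assigned | voices=[63 - - -]
Op 2: note_on(61): voice 1 is free -> assigned | voices=[63 61 - -]
Op 3: note_on(83): voice 2 is free -> assigned | voices=[63 61 83 -]
Op 4: note_on(71): voice 3 is free -> assigned | voices=[63 61 83 71]
Op 5: note_on(64): all voices busy, STEAL voice 0 (pitch 63, oldest) -> assign | voices=[64 61 83 71]
Op 6: note_off(61): free voice 1 | voices=[64 - 83 71]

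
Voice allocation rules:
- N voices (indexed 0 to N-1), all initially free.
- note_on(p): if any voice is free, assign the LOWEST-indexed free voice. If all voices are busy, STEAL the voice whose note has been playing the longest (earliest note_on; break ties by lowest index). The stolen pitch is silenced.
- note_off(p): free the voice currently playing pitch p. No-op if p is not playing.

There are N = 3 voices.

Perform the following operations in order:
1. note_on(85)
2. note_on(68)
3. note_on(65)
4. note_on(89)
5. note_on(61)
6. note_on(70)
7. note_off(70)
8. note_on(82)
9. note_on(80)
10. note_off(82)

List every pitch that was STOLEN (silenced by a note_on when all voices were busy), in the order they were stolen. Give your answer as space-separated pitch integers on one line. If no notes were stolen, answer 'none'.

Op 1: note_on(85): voice 0 is free -> assigned | voices=[85 - -]
Op 2: note_on(68): voice 1 is free -> assigned | voices=[85 68 -]
Op 3: note_on(65): voice 2 is free -> assigned | voices=[85 68 65]
Op 4: note_on(89): all voices busy, STEAL voice 0 (pitch 85, oldest) -> assign | voices=[89 68 65]
Op 5: note_on(61): all voices busy, STEAL voice 1 (pitch 68, oldest) -> assign | voices=[89 61 65]
Op 6: note_on(70): all voices busy, STEAL voice 2 (pitch 65, oldest) -> assign | voices=[89 61 70]
Op 7: note_off(70): free voice 2 | voices=[89 61 -]
Op 8: note_on(82): voice 2 is free -> assigned | voices=[89 61 82]
Op 9: note_on(80): all voices busy, STEAL voice 0 (pitch 89, oldest) -> assign | voices=[80 61 82]
Op 10: note_off(82): free voice 2 | voices=[80 61 -]

Answer: 85 68 65 89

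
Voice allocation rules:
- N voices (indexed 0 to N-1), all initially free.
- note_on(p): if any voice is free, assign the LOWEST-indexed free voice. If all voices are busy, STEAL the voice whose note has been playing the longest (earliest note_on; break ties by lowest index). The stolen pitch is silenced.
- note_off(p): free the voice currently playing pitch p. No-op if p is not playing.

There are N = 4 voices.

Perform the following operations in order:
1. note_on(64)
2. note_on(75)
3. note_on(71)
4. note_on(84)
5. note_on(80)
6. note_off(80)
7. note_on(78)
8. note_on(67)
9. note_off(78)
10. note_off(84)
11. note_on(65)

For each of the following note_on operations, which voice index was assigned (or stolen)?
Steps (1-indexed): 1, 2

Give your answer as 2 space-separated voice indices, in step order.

Answer: 0 1

Derivation:
Op 1: note_on(64): voice 0 is free -> assigned | voices=[64 - - -]
Op 2: note_on(75): voice 1 is free -> assigned | voices=[64 75 - -]
Op 3: note_on(71): voice 2 is free -> assigned | voices=[64 75 71 -]
Op 4: note_on(84): voice 3 is free -> assigned | voices=[64 75 71 84]
Op 5: note_on(80): all voices busy, STEAL voice 0 (pitch 64, oldest) -> assign | voices=[80 75 71 84]
Op 6: note_off(80): free voice 0 | voices=[- 75 71 84]
Op 7: note_on(78): voice 0 is free -> assigned | voices=[78 75 71 84]
Op 8: note_on(67): all voices busy, STEAL voice 1 (pitch 75, oldest) -> assign | voices=[78 67 71 84]
Op 9: note_off(78): free voice 0 | voices=[- 67 71 84]
Op 10: note_off(84): free voice 3 | voices=[- 67 71 -]
Op 11: note_on(65): voice 0 is free -> assigned | voices=[65 67 71 -]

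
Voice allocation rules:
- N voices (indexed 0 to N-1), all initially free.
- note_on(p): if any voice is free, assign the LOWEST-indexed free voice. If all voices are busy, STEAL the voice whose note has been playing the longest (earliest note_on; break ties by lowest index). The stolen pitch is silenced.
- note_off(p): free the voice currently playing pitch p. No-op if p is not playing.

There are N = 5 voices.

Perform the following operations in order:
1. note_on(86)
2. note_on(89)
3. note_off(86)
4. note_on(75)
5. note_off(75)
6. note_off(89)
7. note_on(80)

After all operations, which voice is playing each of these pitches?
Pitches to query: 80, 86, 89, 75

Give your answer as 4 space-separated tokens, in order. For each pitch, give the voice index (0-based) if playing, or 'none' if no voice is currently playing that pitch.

Op 1: note_on(86): voice 0 is free -> assigned | voices=[86 - - - -]
Op 2: note_on(89): voice 1 is free -> assigned | voices=[86 89 - - -]
Op 3: note_off(86): free voice 0 | voices=[- 89 - - -]
Op 4: note_on(75): voice 0 is free -> assigned | voices=[75 89 - - -]
Op 5: note_off(75): free voice 0 | voices=[- 89 - - -]
Op 6: note_off(89): free voice 1 | voices=[- - - - -]
Op 7: note_on(80): voice 0 is free -> assigned | voices=[80 - - - -]

Answer: 0 none none none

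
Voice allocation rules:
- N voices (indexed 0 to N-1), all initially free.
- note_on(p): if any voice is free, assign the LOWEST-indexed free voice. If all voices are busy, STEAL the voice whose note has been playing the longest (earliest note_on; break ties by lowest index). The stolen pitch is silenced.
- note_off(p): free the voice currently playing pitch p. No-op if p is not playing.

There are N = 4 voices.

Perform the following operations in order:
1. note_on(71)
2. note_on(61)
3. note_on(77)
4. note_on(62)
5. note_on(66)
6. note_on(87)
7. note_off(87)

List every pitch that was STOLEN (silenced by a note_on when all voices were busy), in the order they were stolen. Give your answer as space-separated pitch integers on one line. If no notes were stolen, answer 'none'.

Answer: 71 61

Derivation:
Op 1: note_on(71): voice 0 is free -> assigned | voices=[71 - - -]
Op 2: note_on(61): voice 1 is free -> assigned | voices=[71 61 - -]
Op 3: note_on(77): voice 2 is free -> assigned | voices=[71 61 77 -]
Op 4: note_on(62): voice 3 is free -> assigned | voices=[71 61 77 62]
Op 5: note_on(66): all voices busy, STEAL voice 0 (pitch 71, oldest) -> assign | voices=[66 61 77 62]
Op 6: note_on(87): all voices busy, STEAL voice 1 (pitch 61, oldest) -> assign | voices=[66 87 77 62]
Op 7: note_off(87): free voice 1 | voices=[66 - 77 62]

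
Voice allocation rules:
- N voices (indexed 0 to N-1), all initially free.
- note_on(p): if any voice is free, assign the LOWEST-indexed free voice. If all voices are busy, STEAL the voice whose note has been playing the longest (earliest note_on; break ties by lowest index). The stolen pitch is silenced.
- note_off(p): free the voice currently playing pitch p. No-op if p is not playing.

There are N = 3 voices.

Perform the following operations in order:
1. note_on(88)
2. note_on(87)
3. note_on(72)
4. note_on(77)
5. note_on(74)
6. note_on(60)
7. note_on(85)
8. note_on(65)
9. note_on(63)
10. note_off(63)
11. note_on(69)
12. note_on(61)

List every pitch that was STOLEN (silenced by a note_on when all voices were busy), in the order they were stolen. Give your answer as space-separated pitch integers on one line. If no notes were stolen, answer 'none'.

Answer: 88 87 72 77 74 60 85

Derivation:
Op 1: note_on(88): voice 0 is free -> assigned | voices=[88 - -]
Op 2: note_on(87): voice 1 is free -> assigned | voices=[88 87 -]
Op 3: note_on(72): voice 2 is free -> assigned | voices=[88 87 72]
Op 4: note_on(77): all voices busy, STEAL voice 0 (pitch 88, oldest) -> assign | voices=[77 87 72]
Op 5: note_on(74): all voices busy, STEAL voice 1 (pitch 87, oldest) -> assign | voices=[77 74 72]
Op 6: note_on(60): all voices busy, STEAL voice 2 (pitch 72, oldest) -> assign | voices=[77 74 60]
Op 7: note_on(85): all voices busy, STEAL voice 0 (pitch 77, oldest) -> assign | voices=[85 74 60]
Op 8: note_on(65): all voices busy, STEAL voice 1 (pitch 74, oldest) -> assign | voices=[85 65 60]
Op 9: note_on(63): all voices busy, STEAL voice 2 (pitch 60, oldest) -> assign | voices=[85 65 63]
Op 10: note_off(63): free voice 2 | voices=[85 65 -]
Op 11: note_on(69): voice 2 is free -> assigned | voices=[85 65 69]
Op 12: note_on(61): all voices busy, STEAL voice 0 (pitch 85, oldest) -> assign | voices=[61 65 69]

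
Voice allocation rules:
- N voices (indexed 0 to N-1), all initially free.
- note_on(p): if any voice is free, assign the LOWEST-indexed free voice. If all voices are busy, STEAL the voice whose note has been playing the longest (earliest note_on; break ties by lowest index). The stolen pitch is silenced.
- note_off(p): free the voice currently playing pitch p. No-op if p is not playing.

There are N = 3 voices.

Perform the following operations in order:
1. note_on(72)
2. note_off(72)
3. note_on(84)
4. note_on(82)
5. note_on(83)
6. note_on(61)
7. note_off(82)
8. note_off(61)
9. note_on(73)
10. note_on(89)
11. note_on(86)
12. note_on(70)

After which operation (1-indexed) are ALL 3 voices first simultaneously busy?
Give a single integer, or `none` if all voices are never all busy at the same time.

Answer: 5

Derivation:
Op 1: note_on(72): voice 0 is free -> assigned | voices=[72 - -]
Op 2: note_off(72): free voice 0 | voices=[- - -]
Op 3: note_on(84): voice 0 is free -> assigned | voices=[84 - -]
Op 4: note_on(82): voice 1 is free -> assigned | voices=[84 82 -]
Op 5: note_on(83): voice 2 is free -> assigned | voices=[84 82 83]
Op 6: note_on(61): all voices busy, STEAL voice 0 (pitch 84, oldest) -> assign | voices=[61 82 83]
Op 7: note_off(82): free voice 1 | voices=[61 - 83]
Op 8: note_off(61): free voice 0 | voices=[- - 83]
Op 9: note_on(73): voice 0 is free -> assigned | voices=[73 - 83]
Op 10: note_on(89): voice 1 is free -> assigned | voices=[73 89 83]
Op 11: note_on(86): all voices busy, STEAL voice 2 (pitch 83, oldest) -> assign | voices=[73 89 86]
Op 12: note_on(70): all voices busy, STEAL voice 0 (pitch 73, oldest) -> assign | voices=[70 89 86]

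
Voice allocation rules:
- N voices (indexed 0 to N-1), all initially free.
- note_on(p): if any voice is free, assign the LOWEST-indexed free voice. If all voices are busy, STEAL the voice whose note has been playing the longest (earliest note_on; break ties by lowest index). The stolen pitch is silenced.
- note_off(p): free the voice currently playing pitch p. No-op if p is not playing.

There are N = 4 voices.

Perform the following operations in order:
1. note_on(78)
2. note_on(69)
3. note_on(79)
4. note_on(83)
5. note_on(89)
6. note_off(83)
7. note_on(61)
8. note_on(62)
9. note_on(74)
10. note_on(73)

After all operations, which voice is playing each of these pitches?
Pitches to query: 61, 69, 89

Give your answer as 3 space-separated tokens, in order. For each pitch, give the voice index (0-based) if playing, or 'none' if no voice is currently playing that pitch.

Op 1: note_on(78): voice 0 is free -> assigned | voices=[78 - - -]
Op 2: note_on(69): voice 1 is free -> assigned | voices=[78 69 - -]
Op 3: note_on(79): voice 2 is free -> assigned | voices=[78 69 79 -]
Op 4: note_on(83): voice 3 is free -> assigned | voices=[78 69 79 83]
Op 5: note_on(89): all voices busy, STEAL voice 0 (pitch 78, oldest) -> assign | voices=[89 69 79 83]
Op 6: note_off(83): free voice 3 | voices=[89 69 79 -]
Op 7: note_on(61): voice 3 is free -> assigned | voices=[89 69 79 61]
Op 8: note_on(62): all voices busy, STEAL voice 1 (pitch 69, oldest) -> assign | voices=[89 62 79 61]
Op 9: note_on(74): all voices busy, STEAL voice 2 (pitch 79, oldest) -> assign | voices=[89 62 74 61]
Op 10: note_on(73): all voices busy, STEAL voice 0 (pitch 89, oldest) -> assign | voices=[73 62 74 61]

Answer: 3 none none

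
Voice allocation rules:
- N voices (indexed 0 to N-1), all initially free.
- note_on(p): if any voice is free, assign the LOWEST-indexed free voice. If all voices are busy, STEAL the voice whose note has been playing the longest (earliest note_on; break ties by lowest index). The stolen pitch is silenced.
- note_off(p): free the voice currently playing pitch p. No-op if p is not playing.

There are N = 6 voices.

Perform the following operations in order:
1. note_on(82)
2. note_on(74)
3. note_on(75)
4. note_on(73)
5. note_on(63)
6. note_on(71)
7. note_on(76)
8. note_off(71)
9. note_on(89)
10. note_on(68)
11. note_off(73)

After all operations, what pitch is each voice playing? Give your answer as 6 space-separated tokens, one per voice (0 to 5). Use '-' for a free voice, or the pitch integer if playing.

Answer: 76 68 75 - 63 89

Derivation:
Op 1: note_on(82): voice 0 is free -> assigned | voices=[82 - - - - -]
Op 2: note_on(74): voice 1 is free -> assigned | voices=[82 74 - - - -]
Op 3: note_on(75): voice 2 is free -> assigned | voices=[82 74 75 - - -]
Op 4: note_on(73): voice 3 is free -> assigned | voices=[82 74 75 73 - -]
Op 5: note_on(63): voice 4 is free -> assigned | voices=[82 74 75 73 63 -]
Op 6: note_on(71): voice 5 is free -> assigned | voices=[82 74 75 73 63 71]
Op 7: note_on(76): all voices busy, STEAL voice 0 (pitch 82, oldest) -> assign | voices=[76 74 75 73 63 71]
Op 8: note_off(71): free voice 5 | voices=[76 74 75 73 63 -]
Op 9: note_on(89): voice 5 is free -> assigned | voices=[76 74 75 73 63 89]
Op 10: note_on(68): all voices busy, STEAL voice 1 (pitch 74, oldest) -> assign | voices=[76 68 75 73 63 89]
Op 11: note_off(73): free voice 3 | voices=[76 68 75 - 63 89]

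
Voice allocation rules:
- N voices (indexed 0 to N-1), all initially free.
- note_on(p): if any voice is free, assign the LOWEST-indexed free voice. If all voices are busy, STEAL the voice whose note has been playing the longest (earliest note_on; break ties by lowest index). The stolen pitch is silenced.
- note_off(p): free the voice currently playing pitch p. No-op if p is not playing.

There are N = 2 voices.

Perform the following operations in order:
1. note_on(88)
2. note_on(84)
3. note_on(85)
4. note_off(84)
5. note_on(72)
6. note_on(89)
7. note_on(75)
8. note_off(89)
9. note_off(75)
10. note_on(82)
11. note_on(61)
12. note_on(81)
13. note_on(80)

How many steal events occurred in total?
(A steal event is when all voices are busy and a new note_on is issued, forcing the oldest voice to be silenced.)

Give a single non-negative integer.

Op 1: note_on(88): voice 0 is free -> assigned | voices=[88 -]
Op 2: note_on(84): voice 1 is free -> assigned | voices=[88 84]
Op 3: note_on(85): all voices busy, STEAL voice 0 (pitch 88, oldest) -> assign | voices=[85 84]
Op 4: note_off(84): free voice 1 | voices=[85 -]
Op 5: note_on(72): voice 1 is free -> assigned | voices=[85 72]
Op 6: note_on(89): all voices busy, STEAL voice 0 (pitch 85, oldest) -> assign | voices=[89 72]
Op 7: note_on(75): all voices busy, STEAL voice 1 (pitch 72, oldest) -> assign | voices=[89 75]
Op 8: note_off(89): free voice 0 | voices=[- 75]
Op 9: note_off(75): free voice 1 | voices=[- -]
Op 10: note_on(82): voice 0 is free -> assigned | voices=[82 -]
Op 11: note_on(61): voice 1 is free -> assigned | voices=[82 61]
Op 12: note_on(81): all voices busy, STEAL voice 0 (pitch 82, oldest) -> assign | voices=[81 61]
Op 13: note_on(80): all voices busy, STEAL voice 1 (pitch 61, oldest) -> assign | voices=[81 80]

Answer: 5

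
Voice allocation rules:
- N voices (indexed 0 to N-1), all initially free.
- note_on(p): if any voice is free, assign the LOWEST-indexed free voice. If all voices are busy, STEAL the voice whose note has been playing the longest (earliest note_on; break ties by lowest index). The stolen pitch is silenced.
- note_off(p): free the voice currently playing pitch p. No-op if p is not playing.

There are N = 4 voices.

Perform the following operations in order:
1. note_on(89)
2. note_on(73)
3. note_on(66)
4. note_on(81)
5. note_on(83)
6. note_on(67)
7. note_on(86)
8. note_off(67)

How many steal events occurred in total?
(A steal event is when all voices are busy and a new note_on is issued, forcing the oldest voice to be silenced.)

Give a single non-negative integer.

Op 1: note_on(89): voice 0 is free -> assigned | voices=[89 - - -]
Op 2: note_on(73): voice 1 is free -> assigned | voices=[89 73 - -]
Op 3: note_on(66): voice 2 is free -> assigned | voices=[89 73 66 -]
Op 4: note_on(81): voice 3 is free -> assigned | voices=[89 73 66 81]
Op 5: note_on(83): all voices busy, STEAL voice 0 (pitch 89, oldest) -> assign | voices=[83 73 66 81]
Op 6: note_on(67): all voices busy, STEAL voice 1 (pitch 73, oldest) -> assign | voices=[83 67 66 81]
Op 7: note_on(86): all voices busy, STEAL voice 2 (pitch 66, oldest) -> assign | voices=[83 67 86 81]
Op 8: note_off(67): free voice 1 | voices=[83 - 86 81]

Answer: 3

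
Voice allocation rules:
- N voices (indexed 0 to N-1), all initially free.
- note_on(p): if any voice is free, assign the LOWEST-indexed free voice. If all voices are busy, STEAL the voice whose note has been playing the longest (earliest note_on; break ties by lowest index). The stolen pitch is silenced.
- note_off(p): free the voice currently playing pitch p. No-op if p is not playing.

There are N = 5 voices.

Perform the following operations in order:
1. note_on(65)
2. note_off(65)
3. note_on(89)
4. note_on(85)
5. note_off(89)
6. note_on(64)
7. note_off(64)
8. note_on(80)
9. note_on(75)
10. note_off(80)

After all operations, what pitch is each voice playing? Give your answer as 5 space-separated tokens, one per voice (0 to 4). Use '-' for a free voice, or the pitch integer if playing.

Answer: - 85 75 - -

Derivation:
Op 1: note_on(65): voice 0 is free -> assigned | voices=[65 - - - -]
Op 2: note_off(65): free voice 0 | voices=[- - - - -]
Op 3: note_on(89): voice 0 is free -> assigned | voices=[89 - - - -]
Op 4: note_on(85): voice 1 is free -> assigned | voices=[89 85 - - -]
Op 5: note_off(89): free voice 0 | voices=[- 85 - - -]
Op 6: note_on(64): voice 0 is free -> assigned | voices=[64 85 - - -]
Op 7: note_off(64): free voice 0 | voices=[- 85 - - -]
Op 8: note_on(80): voice 0 is free -> assigned | voices=[80 85 - - -]
Op 9: note_on(75): voice 2 is free -> assigned | voices=[80 85 75 - -]
Op 10: note_off(80): free voice 0 | voices=[- 85 75 - -]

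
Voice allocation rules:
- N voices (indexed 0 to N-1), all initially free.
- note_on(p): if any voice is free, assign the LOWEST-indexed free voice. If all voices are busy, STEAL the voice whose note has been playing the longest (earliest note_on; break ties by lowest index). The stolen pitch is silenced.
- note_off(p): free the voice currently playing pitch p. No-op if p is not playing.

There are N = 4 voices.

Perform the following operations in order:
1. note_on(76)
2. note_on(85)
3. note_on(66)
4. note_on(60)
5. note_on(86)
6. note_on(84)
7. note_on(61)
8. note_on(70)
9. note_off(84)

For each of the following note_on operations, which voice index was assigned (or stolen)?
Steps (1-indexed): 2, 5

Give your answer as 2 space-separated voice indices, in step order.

Answer: 1 0

Derivation:
Op 1: note_on(76): voice 0 is free -> assigned | voices=[76 - - -]
Op 2: note_on(85): voice 1 is free -> assigned | voices=[76 85 - -]
Op 3: note_on(66): voice 2 is free -> assigned | voices=[76 85 66 -]
Op 4: note_on(60): voice 3 is free -> assigned | voices=[76 85 66 60]
Op 5: note_on(86): all voices busy, STEAL voice 0 (pitch 76, oldest) -> assign | voices=[86 85 66 60]
Op 6: note_on(84): all voices busy, STEAL voice 1 (pitch 85, oldest) -> assign | voices=[86 84 66 60]
Op 7: note_on(61): all voices busy, STEAL voice 2 (pitch 66, oldest) -> assign | voices=[86 84 61 60]
Op 8: note_on(70): all voices busy, STEAL voice 3 (pitch 60, oldest) -> assign | voices=[86 84 61 70]
Op 9: note_off(84): free voice 1 | voices=[86 - 61 70]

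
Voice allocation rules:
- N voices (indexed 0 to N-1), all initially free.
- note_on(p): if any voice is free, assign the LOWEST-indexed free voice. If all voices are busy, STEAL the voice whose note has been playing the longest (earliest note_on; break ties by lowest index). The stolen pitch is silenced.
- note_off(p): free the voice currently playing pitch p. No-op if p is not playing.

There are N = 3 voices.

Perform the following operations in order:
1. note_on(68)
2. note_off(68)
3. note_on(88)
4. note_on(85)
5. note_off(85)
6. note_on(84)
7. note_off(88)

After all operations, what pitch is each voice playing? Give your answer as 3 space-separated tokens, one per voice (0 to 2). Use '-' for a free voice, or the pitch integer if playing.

Op 1: note_on(68): voice 0 is free -> assigned | voices=[68 - -]
Op 2: note_off(68): free voice 0 | voices=[- - -]
Op 3: note_on(88): voice 0 is free -> assigned | voices=[88 - -]
Op 4: note_on(85): voice 1 is free -> assigned | voices=[88 85 -]
Op 5: note_off(85): free voice 1 | voices=[88 - -]
Op 6: note_on(84): voice 1 is free -> assigned | voices=[88 84 -]
Op 7: note_off(88): free voice 0 | voices=[- 84 -]

Answer: - 84 -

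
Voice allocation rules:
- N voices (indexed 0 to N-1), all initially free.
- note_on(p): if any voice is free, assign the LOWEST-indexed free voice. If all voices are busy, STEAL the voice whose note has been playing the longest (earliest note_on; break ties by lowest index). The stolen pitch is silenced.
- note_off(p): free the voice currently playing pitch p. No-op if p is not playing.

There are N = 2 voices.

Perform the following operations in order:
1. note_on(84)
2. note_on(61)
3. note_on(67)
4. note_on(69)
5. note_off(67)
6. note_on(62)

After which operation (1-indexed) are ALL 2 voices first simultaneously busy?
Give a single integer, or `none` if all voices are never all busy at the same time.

Op 1: note_on(84): voice 0 is free -> assigned | voices=[84 -]
Op 2: note_on(61): voice 1 is free -> assigned | voices=[84 61]
Op 3: note_on(67): all voices busy, STEAL voice 0 (pitch 84, oldest) -> assign | voices=[67 61]
Op 4: note_on(69): all voices busy, STEAL voice 1 (pitch 61, oldest) -> assign | voices=[67 69]
Op 5: note_off(67): free voice 0 | voices=[- 69]
Op 6: note_on(62): voice 0 is free -> assigned | voices=[62 69]

Answer: 2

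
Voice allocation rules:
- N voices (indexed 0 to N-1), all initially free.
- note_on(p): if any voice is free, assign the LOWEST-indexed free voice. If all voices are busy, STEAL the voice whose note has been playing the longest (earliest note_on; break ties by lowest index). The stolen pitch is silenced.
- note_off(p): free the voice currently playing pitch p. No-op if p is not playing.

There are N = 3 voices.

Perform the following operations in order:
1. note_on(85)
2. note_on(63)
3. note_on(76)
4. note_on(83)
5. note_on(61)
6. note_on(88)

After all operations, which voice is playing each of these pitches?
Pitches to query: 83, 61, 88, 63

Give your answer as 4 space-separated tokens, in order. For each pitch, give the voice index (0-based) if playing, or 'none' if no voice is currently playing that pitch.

Op 1: note_on(85): voice 0 is free -> assigned | voices=[85 - -]
Op 2: note_on(63): voice 1 is free -> assigned | voices=[85 63 -]
Op 3: note_on(76): voice 2 is free -> assigned | voices=[85 63 76]
Op 4: note_on(83): all voices busy, STEAL voice 0 (pitch 85, oldest) -> assign | voices=[83 63 76]
Op 5: note_on(61): all voices busy, STEAL voice 1 (pitch 63, oldest) -> assign | voices=[83 61 76]
Op 6: note_on(88): all voices busy, STEAL voice 2 (pitch 76, oldest) -> assign | voices=[83 61 88]

Answer: 0 1 2 none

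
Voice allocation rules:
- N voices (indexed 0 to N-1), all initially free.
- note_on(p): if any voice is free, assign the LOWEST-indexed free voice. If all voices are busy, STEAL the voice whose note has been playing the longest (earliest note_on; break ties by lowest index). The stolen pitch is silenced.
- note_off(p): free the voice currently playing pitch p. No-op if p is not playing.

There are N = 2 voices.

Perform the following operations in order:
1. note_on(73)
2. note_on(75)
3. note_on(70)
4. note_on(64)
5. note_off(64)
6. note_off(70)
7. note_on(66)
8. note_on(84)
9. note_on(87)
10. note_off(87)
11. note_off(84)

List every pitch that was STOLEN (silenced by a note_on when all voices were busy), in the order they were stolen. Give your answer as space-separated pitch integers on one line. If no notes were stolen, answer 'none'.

Op 1: note_on(73): voice 0 is free -> assigned | voices=[73 -]
Op 2: note_on(75): voice 1 is free -> assigned | voices=[73 75]
Op 3: note_on(70): all voices busy, STEAL voice 0 (pitch 73, oldest) -> assign | voices=[70 75]
Op 4: note_on(64): all voices busy, STEAL voice 1 (pitch 75, oldest) -> assign | voices=[70 64]
Op 5: note_off(64): free voice 1 | voices=[70 -]
Op 6: note_off(70): free voice 0 | voices=[- -]
Op 7: note_on(66): voice 0 is free -> assigned | voices=[66 -]
Op 8: note_on(84): voice 1 is free -> assigned | voices=[66 84]
Op 9: note_on(87): all voices busy, STEAL voice 0 (pitch 66, oldest) -> assign | voices=[87 84]
Op 10: note_off(87): free voice 0 | voices=[- 84]
Op 11: note_off(84): free voice 1 | voices=[- -]

Answer: 73 75 66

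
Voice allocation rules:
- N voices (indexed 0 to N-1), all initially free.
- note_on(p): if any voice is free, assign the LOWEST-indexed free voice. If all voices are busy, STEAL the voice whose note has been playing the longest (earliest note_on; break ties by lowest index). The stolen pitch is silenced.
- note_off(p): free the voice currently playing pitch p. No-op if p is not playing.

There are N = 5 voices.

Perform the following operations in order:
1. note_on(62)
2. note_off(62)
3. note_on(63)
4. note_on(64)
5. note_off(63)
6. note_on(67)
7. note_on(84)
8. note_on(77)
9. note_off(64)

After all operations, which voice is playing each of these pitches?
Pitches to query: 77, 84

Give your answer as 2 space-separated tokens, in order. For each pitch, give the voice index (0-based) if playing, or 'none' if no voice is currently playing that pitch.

Op 1: note_on(62): voice 0 is free -> assigned | voices=[62 - - - -]
Op 2: note_off(62): free voice 0 | voices=[- - - - -]
Op 3: note_on(63): voice 0 is free -> assigned | voices=[63 - - - -]
Op 4: note_on(64): voice 1 is free -> assigned | voices=[63 64 - - -]
Op 5: note_off(63): free voice 0 | voices=[- 64 - - -]
Op 6: note_on(67): voice 0 is free -> assigned | voices=[67 64 - - -]
Op 7: note_on(84): voice 2 is free -> assigned | voices=[67 64 84 - -]
Op 8: note_on(77): voice 3 is free -> assigned | voices=[67 64 84 77 -]
Op 9: note_off(64): free voice 1 | voices=[67 - 84 77 -]

Answer: 3 2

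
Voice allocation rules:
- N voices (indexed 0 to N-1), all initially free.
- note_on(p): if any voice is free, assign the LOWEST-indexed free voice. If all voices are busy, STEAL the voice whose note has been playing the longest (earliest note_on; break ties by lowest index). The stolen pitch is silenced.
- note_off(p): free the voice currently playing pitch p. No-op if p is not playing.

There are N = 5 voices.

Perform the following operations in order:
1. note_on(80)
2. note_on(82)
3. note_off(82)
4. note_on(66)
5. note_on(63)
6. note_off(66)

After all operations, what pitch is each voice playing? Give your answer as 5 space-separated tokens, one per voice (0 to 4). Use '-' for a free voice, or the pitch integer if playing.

Op 1: note_on(80): voice 0 is free -> assigned | voices=[80 - - - -]
Op 2: note_on(82): voice 1 is free -> assigned | voices=[80 82 - - -]
Op 3: note_off(82): free voice 1 | voices=[80 - - - -]
Op 4: note_on(66): voice 1 is free -> assigned | voices=[80 66 - - -]
Op 5: note_on(63): voice 2 is free -> assigned | voices=[80 66 63 - -]
Op 6: note_off(66): free voice 1 | voices=[80 - 63 - -]

Answer: 80 - 63 - -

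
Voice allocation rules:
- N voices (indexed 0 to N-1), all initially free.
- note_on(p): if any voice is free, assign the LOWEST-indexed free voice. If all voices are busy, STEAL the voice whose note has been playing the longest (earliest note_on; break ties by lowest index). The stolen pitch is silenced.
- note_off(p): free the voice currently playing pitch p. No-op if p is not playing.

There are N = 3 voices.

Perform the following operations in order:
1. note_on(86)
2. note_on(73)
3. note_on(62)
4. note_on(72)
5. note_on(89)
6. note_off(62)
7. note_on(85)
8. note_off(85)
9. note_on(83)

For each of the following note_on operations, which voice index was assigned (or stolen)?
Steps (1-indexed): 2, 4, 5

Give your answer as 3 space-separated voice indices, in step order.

Answer: 1 0 1

Derivation:
Op 1: note_on(86): voice 0 is free -> assigned | voices=[86 - -]
Op 2: note_on(73): voice 1 is free -> assigned | voices=[86 73 -]
Op 3: note_on(62): voice 2 is free -> assigned | voices=[86 73 62]
Op 4: note_on(72): all voices busy, STEAL voice 0 (pitch 86, oldest) -> assign | voices=[72 73 62]
Op 5: note_on(89): all voices busy, STEAL voice 1 (pitch 73, oldest) -> assign | voices=[72 89 62]
Op 6: note_off(62): free voice 2 | voices=[72 89 -]
Op 7: note_on(85): voice 2 is free -> assigned | voices=[72 89 85]
Op 8: note_off(85): free voice 2 | voices=[72 89 -]
Op 9: note_on(83): voice 2 is free -> assigned | voices=[72 89 83]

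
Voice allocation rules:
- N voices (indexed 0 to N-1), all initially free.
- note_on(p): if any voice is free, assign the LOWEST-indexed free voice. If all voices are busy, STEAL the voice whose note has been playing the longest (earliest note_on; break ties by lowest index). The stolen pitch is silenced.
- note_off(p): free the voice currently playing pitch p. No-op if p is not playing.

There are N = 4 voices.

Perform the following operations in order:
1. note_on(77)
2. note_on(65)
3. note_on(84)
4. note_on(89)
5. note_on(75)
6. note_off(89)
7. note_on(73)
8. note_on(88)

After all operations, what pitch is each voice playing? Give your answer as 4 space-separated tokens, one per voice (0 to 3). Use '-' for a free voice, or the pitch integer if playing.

Answer: 75 88 84 73

Derivation:
Op 1: note_on(77): voice 0 is free -> assigned | voices=[77 - - -]
Op 2: note_on(65): voice 1 is free -> assigned | voices=[77 65 - -]
Op 3: note_on(84): voice 2 is free -> assigned | voices=[77 65 84 -]
Op 4: note_on(89): voice 3 is free -> assigned | voices=[77 65 84 89]
Op 5: note_on(75): all voices busy, STEAL voice 0 (pitch 77, oldest) -> assign | voices=[75 65 84 89]
Op 6: note_off(89): free voice 3 | voices=[75 65 84 -]
Op 7: note_on(73): voice 3 is free -> assigned | voices=[75 65 84 73]
Op 8: note_on(88): all voices busy, STEAL voice 1 (pitch 65, oldest) -> assign | voices=[75 88 84 73]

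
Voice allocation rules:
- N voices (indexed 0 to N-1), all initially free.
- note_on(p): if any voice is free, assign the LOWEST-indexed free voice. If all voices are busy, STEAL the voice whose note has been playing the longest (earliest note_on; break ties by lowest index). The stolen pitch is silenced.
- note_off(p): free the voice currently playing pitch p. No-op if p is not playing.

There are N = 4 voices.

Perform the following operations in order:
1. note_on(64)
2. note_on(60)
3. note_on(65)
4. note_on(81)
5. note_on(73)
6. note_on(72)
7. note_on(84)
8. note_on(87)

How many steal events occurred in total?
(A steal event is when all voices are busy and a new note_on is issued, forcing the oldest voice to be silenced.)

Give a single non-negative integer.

Op 1: note_on(64): voice 0 is free -> assigned | voices=[64 - - -]
Op 2: note_on(60): voice 1 is free -> assigned | voices=[64 60 - -]
Op 3: note_on(65): voice 2 is free -> assigned | voices=[64 60 65 -]
Op 4: note_on(81): voice 3 is free -> assigned | voices=[64 60 65 81]
Op 5: note_on(73): all voices busy, STEAL voice 0 (pitch 64, oldest) -> assign | voices=[73 60 65 81]
Op 6: note_on(72): all voices busy, STEAL voice 1 (pitch 60, oldest) -> assign | voices=[73 72 65 81]
Op 7: note_on(84): all voices busy, STEAL voice 2 (pitch 65, oldest) -> assign | voices=[73 72 84 81]
Op 8: note_on(87): all voices busy, STEAL voice 3 (pitch 81, oldest) -> assign | voices=[73 72 84 87]

Answer: 4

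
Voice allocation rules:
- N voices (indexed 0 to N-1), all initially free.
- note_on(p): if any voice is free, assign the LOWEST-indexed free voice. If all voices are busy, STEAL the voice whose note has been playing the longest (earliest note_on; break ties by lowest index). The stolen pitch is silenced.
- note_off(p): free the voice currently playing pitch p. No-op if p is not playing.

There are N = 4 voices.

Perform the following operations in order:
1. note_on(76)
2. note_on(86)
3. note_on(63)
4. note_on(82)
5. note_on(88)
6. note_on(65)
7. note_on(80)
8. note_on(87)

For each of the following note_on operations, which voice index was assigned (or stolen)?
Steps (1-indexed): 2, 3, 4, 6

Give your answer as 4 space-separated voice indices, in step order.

Answer: 1 2 3 1

Derivation:
Op 1: note_on(76): voice 0 is free -> assigned | voices=[76 - - -]
Op 2: note_on(86): voice 1 is free -> assigned | voices=[76 86 - -]
Op 3: note_on(63): voice 2 is free -> assigned | voices=[76 86 63 -]
Op 4: note_on(82): voice 3 is free -> assigned | voices=[76 86 63 82]
Op 5: note_on(88): all voices busy, STEAL voice 0 (pitch 76, oldest) -> assign | voices=[88 86 63 82]
Op 6: note_on(65): all voices busy, STEAL voice 1 (pitch 86, oldest) -> assign | voices=[88 65 63 82]
Op 7: note_on(80): all voices busy, STEAL voice 2 (pitch 63, oldest) -> assign | voices=[88 65 80 82]
Op 8: note_on(87): all voices busy, STEAL voice 3 (pitch 82, oldest) -> assign | voices=[88 65 80 87]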